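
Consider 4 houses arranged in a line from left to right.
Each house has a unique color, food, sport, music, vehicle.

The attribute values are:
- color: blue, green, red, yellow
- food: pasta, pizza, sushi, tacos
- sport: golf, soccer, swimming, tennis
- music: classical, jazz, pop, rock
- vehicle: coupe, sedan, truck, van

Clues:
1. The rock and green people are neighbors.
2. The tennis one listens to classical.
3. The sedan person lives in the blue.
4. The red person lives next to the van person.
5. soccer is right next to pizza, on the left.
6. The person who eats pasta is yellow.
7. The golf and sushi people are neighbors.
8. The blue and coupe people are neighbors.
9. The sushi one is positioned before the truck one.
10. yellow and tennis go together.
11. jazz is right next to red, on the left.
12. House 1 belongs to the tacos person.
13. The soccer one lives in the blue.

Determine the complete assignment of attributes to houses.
Solution:

House | Color | Food | Sport | Music | Vehicle
----------------------------------------------
  1   | blue | tacos | soccer | jazz | sedan
  2   | red | pizza | golf | rock | coupe
  3   | green | sushi | swimming | pop | van
  4   | yellow | pasta | tennis | classical | truck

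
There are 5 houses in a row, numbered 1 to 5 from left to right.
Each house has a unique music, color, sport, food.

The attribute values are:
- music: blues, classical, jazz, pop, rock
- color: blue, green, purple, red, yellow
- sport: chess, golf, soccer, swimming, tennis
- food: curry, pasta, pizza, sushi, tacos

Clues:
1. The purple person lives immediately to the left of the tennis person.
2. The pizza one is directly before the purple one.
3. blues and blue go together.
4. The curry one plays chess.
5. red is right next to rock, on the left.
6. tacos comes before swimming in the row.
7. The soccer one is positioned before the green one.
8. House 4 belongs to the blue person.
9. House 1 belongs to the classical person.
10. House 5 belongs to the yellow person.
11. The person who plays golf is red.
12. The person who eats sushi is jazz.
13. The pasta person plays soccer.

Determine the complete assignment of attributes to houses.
Solution:

House | Music | Color | Sport | Food
------------------------------------
  1   | classical | red | golf | pizza
  2   | rock | purple | soccer | pasta
  3   | pop | green | tennis | tacos
  4   | blues | blue | chess | curry
  5   | jazz | yellow | swimming | sushi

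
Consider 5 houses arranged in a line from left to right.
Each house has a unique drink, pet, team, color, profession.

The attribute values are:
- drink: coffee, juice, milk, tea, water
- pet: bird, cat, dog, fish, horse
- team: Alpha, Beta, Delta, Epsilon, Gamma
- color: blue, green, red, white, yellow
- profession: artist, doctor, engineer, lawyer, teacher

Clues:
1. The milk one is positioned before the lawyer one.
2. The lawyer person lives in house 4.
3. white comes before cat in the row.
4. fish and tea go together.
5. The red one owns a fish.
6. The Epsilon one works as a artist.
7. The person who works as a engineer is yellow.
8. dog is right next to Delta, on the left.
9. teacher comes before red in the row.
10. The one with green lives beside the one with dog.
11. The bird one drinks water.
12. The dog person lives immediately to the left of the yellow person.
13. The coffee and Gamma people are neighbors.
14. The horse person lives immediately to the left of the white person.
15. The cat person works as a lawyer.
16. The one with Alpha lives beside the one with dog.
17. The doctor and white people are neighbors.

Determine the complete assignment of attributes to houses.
Solution:

House | Drink | Pet | Team | Color | Profession
-----------------------------------------------
  1   | coffee | horse | Alpha | green | doctor
  2   | milk | dog | Gamma | white | teacher
  3   | water | bird | Delta | yellow | engineer
  4   | juice | cat | Beta | blue | lawyer
  5   | tea | fish | Epsilon | red | artist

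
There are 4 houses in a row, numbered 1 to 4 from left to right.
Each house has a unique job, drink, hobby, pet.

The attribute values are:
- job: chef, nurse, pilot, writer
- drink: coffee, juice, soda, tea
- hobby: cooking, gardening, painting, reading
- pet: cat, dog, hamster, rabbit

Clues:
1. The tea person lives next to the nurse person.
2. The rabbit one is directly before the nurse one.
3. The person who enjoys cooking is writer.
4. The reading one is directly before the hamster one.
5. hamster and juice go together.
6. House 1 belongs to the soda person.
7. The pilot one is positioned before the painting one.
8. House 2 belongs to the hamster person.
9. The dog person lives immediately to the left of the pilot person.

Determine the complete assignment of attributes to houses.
Solution:

House | Job | Drink | Hobby | Pet
---------------------------------
  1   | chef | soda | reading | dog
  2   | pilot | juice | gardening | hamster
  3   | writer | tea | cooking | rabbit
  4   | nurse | coffee | painting | cat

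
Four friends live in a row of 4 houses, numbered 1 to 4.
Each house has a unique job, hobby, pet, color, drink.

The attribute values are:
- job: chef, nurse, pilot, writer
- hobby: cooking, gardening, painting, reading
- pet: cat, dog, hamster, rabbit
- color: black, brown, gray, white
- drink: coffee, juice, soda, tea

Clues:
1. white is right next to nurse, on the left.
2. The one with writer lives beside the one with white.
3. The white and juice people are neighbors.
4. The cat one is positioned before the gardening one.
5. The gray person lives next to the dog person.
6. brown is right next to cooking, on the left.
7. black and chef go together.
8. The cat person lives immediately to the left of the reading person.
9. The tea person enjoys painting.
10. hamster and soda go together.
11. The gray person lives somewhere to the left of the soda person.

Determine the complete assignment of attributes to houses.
Solution:

House | Job | Hobby | Pet | Color | Drink
-----------------------------------------
  1   | writer | painting | cat | gray | tea
  2   | pilot | reading | dog | white | coffee
  3   | nurse | gardening | rabbit | brown | juice
  4   | chef | cooking | hamster | black | soda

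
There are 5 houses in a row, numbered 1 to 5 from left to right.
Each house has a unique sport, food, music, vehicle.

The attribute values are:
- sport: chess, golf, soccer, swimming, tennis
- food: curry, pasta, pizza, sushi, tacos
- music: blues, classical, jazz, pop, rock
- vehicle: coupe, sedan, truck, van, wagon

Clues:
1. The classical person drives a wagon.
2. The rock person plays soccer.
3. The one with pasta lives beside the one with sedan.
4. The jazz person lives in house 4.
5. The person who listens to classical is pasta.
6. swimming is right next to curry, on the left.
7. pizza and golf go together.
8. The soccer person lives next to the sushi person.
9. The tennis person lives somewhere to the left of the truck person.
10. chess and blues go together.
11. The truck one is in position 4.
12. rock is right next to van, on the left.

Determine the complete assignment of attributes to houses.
Solution:

House | Sport | Food | Music | Vehicle
--------------------------------------
  1   | swimming | pasta | classical | wagon
  2   | soccer | curry | rock | sedan
  3   | tennis | sushi | pop | van
  4   | golf | pizza | jazz | truck
  5   | chess | tacos | blues | coupe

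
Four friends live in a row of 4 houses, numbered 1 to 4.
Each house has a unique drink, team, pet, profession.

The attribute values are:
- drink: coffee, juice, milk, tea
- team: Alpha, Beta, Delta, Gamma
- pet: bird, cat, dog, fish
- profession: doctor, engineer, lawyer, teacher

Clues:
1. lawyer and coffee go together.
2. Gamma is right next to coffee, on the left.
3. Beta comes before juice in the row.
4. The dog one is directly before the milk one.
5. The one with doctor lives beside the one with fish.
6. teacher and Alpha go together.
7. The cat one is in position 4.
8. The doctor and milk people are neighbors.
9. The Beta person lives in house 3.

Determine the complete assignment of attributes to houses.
Solution:

House | Drink | Team | Pet | Profession
---------------------------------------
  1   | tea | Delta | dog | doctor
  2   | milk | Gamma | fish | engineer
  3   | coffee | Beta | bird | lawyer
  4   | juice | Alpha | cat | teacher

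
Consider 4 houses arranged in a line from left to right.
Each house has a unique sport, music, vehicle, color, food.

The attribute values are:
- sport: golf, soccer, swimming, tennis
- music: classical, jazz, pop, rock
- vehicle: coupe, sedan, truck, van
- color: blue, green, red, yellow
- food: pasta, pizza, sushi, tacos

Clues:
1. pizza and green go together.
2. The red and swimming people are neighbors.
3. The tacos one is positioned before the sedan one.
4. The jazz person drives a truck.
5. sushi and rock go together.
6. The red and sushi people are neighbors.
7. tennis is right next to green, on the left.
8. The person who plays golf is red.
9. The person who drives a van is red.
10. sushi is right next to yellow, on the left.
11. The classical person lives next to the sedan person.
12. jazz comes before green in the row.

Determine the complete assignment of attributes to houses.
Solution:

House | Sport | Music | Vehicle | Color | Food
----------------------------------------------
  1   | golf | classical | van | red | tacos
  2   | swimming | rock | sedan | blue | sushi
  3   | tennis | jazz | truck | yellow | pasta
  4   | soccer | pop | coupe | green | pizza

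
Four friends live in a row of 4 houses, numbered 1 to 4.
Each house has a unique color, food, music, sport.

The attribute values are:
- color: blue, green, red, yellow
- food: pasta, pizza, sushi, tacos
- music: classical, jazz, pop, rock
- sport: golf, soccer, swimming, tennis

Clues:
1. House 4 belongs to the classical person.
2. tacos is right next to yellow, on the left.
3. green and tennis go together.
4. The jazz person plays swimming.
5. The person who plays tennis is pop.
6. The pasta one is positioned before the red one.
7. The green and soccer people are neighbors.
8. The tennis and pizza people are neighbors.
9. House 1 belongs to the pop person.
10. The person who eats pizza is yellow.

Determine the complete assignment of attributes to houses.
Solution:

House | Color | Food | Music | Sport
------------------------------------
  1   | green | tacos | pop | tennis
  2   | yellow | pizza | rock | soccer
  3   | blue | pasta | jazz | swimming
  4   | red | sushi | classical | golf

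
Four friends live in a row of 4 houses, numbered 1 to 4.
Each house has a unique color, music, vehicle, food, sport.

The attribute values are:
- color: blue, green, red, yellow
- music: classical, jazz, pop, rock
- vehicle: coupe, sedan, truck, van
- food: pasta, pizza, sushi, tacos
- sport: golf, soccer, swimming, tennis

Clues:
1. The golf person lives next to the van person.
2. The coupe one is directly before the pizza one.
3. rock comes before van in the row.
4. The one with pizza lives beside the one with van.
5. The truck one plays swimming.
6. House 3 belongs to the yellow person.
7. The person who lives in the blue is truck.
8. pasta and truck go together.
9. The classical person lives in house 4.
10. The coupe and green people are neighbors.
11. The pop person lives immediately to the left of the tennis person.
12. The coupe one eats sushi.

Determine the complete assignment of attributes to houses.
Solution:

House | Color | Music | Vehicle | Food | Sport
----------------------------------------------
  1   | red | rock | coupe | sushi | soccer
  2   | green | pop | sedan | pizza | golf
  3   | yellow | jazz | van | tacos | tennis
  4   | blue | classical | truck | pasta | swimming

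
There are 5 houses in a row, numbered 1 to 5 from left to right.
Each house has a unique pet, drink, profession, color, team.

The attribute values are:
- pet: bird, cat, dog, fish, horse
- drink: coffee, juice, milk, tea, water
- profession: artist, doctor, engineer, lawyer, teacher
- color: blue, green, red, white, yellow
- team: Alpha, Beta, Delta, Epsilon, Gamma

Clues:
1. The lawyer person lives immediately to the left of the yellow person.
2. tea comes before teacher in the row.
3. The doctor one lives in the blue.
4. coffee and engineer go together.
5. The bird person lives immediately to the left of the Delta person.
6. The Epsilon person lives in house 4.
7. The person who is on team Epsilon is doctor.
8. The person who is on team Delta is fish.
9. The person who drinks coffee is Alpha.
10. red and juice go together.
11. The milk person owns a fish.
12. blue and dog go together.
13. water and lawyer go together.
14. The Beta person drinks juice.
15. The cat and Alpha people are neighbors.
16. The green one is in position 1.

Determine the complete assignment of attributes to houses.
Solution:

House | Pet | Drink | Profession | Color | Team
-----------------------------------------------
  1   | cat | water | lawyer | green | Gamma
  2   | bird | coffee | engineer | yellow | Alpha
  3   | fish | milk | artist | white | Delta
  4   | dog | tea | doctor | blue | Epsilon
  5   | horse | juice | teacher | red | Beta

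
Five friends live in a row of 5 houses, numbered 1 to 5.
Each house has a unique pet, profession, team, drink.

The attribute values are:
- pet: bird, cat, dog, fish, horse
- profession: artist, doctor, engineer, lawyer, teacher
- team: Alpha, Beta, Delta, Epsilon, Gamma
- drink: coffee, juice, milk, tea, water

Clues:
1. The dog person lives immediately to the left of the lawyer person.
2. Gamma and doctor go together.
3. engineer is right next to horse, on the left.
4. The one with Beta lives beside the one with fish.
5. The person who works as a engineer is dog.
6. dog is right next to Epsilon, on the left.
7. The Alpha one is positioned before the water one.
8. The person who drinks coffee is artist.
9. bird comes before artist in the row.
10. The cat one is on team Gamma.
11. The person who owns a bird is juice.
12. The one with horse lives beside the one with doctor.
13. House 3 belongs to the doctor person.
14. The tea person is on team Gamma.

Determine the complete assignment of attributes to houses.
Solution:

House | Pet | Profession | Team | Drink
---------------------------------------
  1   | dog | engineer | Alpha | milk
  2   | horse | lawyer | Epsilon | water
  3   | cat | doctor | Gamma | tea
  4   | bird | teacher | Beta | juice
  5   | fish | artist | Delta | coffee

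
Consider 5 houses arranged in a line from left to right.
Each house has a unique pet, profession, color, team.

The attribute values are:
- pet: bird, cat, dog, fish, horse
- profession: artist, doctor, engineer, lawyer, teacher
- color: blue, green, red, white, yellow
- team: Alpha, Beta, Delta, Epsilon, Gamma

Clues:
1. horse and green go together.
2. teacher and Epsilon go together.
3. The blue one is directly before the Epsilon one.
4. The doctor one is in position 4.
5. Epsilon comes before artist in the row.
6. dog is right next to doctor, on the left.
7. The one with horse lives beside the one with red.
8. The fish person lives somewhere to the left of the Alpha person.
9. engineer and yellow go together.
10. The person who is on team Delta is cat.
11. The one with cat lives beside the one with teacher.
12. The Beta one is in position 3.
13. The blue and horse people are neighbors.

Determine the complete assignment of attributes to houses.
Solution:

House | Pet | Profession | Color | Team
---------------------------------------
  1   | cat | lawyer | blue | Delta
  2   | horse | teacher | green | Epsilon
  3   | dog | artist | red | Beta
  4   | fish | doctor | white | Gamma
  5   | bird | engineer | yellow | Alpha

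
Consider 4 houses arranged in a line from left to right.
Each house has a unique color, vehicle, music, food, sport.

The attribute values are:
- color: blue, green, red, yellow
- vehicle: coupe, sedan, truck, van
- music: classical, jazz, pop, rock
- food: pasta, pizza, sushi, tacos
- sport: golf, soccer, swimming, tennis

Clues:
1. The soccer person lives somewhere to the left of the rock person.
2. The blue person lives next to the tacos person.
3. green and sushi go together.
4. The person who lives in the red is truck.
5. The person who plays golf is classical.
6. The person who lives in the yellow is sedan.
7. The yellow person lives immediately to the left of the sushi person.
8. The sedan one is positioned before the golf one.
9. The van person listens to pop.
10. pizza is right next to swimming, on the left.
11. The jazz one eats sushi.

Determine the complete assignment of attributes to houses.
Solution:

House | Color | Vehicle | Music | Food | Sport
----------------------------------------------
  1   | blue | van | pop | pizza | soccer
  2   | yellow | sedan | rock | tacos | swimming
  3   | green | coupe | jazz | sushi | tennis
  4   | red | truck | classical | pasta | golf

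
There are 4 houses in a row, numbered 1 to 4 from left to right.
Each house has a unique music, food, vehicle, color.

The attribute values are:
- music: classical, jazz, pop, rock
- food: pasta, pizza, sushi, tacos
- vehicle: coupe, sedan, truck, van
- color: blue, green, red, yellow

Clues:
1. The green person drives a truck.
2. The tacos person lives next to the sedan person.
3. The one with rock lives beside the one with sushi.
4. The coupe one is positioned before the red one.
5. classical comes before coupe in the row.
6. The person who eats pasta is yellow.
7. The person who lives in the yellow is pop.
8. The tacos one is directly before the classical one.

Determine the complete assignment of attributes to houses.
Solution:

House | Music | Food | Vehicle | Color
--------------------------------------
  1   | rock | tacos | truck | green
  2   | classical | sushi | sedan | blue
  3   | pop | pasta | coupe | yellow
  4   | jazz | pizza | van | red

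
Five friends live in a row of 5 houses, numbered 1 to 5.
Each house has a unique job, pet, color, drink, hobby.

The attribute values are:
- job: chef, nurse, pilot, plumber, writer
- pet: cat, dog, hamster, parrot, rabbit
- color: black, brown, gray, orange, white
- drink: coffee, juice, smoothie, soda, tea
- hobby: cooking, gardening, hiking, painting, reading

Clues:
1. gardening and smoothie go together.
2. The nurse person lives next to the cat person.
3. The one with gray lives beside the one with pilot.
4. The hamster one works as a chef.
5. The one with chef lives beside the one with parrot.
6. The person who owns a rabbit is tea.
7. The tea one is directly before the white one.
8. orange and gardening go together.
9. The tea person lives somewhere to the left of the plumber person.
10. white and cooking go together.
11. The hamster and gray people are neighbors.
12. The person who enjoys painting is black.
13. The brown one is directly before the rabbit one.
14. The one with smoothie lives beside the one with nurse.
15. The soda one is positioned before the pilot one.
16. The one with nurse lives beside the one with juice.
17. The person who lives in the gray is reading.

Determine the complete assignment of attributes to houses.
Solution:

House | Job | Pet | Color | Drink | Hobby
-----------------------------------------
  1   | chef | hamster | orange | smoothie | gardening
  2   | nurse | parrot | gray | soda | reading
  3   | pilot | cat | brown | juice | hiking
  4   | writer | rabbit | black | tea | painting
  5   | plumber | dog | white | coffee | cooking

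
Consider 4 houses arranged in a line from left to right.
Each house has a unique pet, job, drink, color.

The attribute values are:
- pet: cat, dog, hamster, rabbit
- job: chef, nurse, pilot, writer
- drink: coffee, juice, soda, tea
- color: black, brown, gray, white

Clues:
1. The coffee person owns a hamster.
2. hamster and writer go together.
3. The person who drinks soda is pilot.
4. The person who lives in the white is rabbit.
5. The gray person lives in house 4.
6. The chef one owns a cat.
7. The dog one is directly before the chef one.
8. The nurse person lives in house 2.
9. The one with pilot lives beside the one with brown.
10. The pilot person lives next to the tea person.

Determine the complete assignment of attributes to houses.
Solution:

House | Pet | Job | Drink | Color
---------------------------------
  1   | rabbit | pilot | soda | white
  2   | dog | nurse | tea | brown
  3   | cat | chef | juice | black
  4   | hamster | writer | coffee | gray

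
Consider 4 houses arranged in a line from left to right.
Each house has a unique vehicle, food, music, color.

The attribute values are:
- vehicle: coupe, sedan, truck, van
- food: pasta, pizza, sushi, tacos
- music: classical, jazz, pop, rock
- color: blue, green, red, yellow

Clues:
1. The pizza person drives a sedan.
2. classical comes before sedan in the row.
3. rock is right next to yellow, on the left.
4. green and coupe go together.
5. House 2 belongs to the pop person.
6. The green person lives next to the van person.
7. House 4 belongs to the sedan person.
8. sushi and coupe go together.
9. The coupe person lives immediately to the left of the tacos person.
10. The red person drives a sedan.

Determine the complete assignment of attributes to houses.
Solution:

House | Vehicle | Food | Music | Color
--------------------------------------
  1   | coupe | sushi | rock | green
  2   | van | tacos | pop | yellow
  3   | truck | pasta | classical | blue
  4   | sedan | pizza | jazz | red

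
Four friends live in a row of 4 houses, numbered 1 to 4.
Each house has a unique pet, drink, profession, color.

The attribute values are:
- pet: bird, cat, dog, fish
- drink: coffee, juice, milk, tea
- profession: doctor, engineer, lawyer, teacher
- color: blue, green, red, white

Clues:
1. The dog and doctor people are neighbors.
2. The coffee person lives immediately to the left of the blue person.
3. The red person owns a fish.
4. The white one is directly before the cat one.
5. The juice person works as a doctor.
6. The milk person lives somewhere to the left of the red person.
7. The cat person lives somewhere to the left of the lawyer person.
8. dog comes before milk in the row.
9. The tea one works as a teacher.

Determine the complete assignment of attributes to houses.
Solution:

House | Pet | Drink | Profession | Color
----------------------------------------
  1   | dog | coffee | engineer | white
  2   | cat | juice | doctor | blue
  3   | bird | milk | lawyer | green
  4   | fish | tea | teacher | red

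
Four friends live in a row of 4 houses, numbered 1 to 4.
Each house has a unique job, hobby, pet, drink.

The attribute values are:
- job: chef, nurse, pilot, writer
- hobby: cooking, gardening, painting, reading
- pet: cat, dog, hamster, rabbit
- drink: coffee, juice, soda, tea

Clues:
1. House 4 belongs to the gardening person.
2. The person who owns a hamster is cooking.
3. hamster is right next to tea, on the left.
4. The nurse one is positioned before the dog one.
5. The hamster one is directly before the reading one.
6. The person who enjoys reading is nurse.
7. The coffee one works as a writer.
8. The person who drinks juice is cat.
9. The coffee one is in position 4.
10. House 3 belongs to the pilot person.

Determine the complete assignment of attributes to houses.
Solution:

House | Job | Hobby | Pet | Drink
---------------------------------
  1   | chef | cooking | hamster | soda
  2   | nurse | reading | rabbit | tea
  3   | pilot | painting | cat | juice
  4   | writer | gardening | dog | coffee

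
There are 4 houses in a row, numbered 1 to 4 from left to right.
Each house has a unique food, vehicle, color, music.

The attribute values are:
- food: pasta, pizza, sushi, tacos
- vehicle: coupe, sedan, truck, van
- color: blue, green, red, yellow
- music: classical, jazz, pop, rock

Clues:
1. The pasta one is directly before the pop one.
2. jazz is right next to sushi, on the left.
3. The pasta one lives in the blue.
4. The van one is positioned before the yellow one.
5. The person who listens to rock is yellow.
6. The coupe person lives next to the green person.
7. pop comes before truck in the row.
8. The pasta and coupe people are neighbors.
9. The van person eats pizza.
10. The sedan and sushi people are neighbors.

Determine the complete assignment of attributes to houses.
Solution:

House | Food | Vehicle | Color | Music
--------------------------------------
  1   | pasta | sedan | blue | jazz
  2   | sushi | coupe | red | pop
  3   | pizza | van | green | classical
  4   | tacos | truck | yellow | rock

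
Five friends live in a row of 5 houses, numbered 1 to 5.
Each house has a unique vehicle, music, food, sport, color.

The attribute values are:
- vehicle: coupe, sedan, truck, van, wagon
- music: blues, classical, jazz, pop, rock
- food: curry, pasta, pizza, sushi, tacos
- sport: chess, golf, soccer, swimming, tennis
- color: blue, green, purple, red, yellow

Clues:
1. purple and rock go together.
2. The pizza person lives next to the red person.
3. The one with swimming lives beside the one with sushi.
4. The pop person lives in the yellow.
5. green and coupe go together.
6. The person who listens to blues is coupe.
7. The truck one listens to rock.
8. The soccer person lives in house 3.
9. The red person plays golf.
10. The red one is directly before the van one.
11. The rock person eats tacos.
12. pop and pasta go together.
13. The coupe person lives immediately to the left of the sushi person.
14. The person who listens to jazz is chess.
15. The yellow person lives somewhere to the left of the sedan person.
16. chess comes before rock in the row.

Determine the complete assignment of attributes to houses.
Solution:

House | Vehicle | Music | Food | Sport | Color
----------------------------------------------
  1   | coupe | blues | pizza | swimming | green
  2   | wagon | classical | sushi | golf | red
  3   | van | pop | pasta | soccer | yellow
  4   | sedan | jazz | curry | chess | blue
  5   | truck | rock | tacos | tennis | purple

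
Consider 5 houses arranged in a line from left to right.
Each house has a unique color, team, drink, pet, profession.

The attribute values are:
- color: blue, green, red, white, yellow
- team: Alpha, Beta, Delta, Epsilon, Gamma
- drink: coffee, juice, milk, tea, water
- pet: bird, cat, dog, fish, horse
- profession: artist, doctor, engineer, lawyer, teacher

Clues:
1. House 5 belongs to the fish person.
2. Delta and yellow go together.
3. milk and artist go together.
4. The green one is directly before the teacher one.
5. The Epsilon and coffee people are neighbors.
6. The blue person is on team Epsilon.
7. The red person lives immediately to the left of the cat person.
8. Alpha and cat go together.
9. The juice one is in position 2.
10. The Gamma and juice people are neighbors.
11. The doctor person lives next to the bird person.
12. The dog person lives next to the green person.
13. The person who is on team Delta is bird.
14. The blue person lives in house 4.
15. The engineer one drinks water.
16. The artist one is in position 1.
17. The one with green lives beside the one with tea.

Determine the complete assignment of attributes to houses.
Solution:

House | Color | Team | Drink | Pet | Profession
-----------------------------------------------
  1   | red | Gamma | milk | dog | artist
  2   | green | Alpha | juice | cat | doctor
  3   | yellow | Delta | tea | bird | teacher
  4   | blue | Epsilon | water | horse | engineer
  5   | white | Beta | coffee | fish | lawyer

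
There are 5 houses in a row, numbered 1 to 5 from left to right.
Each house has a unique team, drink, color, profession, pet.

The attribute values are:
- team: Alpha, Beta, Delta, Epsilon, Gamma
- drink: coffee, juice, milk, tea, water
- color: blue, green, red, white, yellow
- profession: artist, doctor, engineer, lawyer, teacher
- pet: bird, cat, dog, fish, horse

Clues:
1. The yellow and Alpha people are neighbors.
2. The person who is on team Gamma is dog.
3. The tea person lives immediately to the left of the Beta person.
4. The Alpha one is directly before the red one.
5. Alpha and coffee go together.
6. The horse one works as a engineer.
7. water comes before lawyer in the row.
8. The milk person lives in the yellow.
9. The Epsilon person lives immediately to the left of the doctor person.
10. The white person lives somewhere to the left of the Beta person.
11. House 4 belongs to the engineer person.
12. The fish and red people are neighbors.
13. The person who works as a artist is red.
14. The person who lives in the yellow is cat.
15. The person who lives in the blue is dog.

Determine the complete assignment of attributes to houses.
Solution:

House | Team | Drink | Color | Profession | Pet
-----------------------------------------------
  1   | Epsilon | milk | yellow | teacher | cat
  2   | Alpha | coffee | white | doctor | fish
  3   | Delta | tea | red | artist | bird
  4   | Beta | water | green | engineer | horse
  5   | Gamma | juice | blue | lawyer | dog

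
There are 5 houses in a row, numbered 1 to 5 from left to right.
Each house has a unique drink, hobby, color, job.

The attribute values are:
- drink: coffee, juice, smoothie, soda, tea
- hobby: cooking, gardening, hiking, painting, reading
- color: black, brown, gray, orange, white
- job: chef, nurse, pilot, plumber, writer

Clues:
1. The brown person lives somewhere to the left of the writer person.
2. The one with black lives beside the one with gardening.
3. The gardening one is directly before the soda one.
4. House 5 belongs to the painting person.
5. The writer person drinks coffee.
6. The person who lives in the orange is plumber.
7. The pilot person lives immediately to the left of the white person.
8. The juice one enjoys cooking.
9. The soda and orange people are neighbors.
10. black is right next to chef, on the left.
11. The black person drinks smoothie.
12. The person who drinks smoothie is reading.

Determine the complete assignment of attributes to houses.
Solution:

House | Drink | Hobby | Color | Job
-----------------------------------
  1   | smoothie | reading | black | pilot
  2   | tea | gardening | white | chef
  3   | soda | hiking | brown | nurse
  4   | juice | cooking | orange | plumber
  5   | coffee | painting | gray | writer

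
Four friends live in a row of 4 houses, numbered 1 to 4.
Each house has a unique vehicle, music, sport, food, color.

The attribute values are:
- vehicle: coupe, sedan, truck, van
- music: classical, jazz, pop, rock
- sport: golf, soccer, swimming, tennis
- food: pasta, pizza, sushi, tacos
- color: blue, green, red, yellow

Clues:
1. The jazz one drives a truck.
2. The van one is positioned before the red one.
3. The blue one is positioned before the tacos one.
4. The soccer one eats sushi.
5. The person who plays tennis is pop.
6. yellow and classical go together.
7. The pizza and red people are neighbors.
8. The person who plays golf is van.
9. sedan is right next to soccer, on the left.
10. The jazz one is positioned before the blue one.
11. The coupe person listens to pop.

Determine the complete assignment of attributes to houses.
Solution:

House | Vehicle | Music | Sport | Food | Color
----------------------------------------------
  1   | sedan | classical | swimming | pasta | yellow
  2   | truck | jazz | soccer | sushi | green
  3   | van | rock | golf | pizza | blue
  4   | coupe | pop | tennis | tacos | red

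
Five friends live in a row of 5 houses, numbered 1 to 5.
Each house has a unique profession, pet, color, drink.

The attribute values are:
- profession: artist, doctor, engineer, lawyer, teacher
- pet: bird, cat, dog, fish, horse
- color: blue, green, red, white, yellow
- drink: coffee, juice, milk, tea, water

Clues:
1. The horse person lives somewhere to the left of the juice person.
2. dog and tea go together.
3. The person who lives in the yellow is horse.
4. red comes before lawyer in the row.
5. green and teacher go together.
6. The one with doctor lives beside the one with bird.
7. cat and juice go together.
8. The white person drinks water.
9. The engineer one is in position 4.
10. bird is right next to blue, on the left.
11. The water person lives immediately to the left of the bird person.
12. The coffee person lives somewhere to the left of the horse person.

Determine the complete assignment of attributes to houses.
Solution:

House | Profession | Pet | Color | Drink
----------------------------------------
  1   | doctor | fish | white | water
  2   | artist | bird | red | coffee
  3   | lawyer | dog | blue | tea
  4   | engineer | horse | yellow | milk
  5   | teacher | cat | green | juice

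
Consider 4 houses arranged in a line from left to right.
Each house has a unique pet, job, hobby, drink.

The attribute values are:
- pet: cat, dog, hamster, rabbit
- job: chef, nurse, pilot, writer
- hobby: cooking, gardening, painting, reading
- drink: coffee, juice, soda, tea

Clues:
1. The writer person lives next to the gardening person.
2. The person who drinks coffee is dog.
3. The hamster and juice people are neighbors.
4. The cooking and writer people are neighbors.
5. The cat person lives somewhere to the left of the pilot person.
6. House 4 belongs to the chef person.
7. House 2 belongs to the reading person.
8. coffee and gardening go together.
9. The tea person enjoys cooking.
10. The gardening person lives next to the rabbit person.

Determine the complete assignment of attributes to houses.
Solution:

House | Pet | Job | Hobby | Drink
---------------------------------
  1   | hamster | nurse | cooking | tea
  2   | cat | writer | reading | juice
  3   | dog | pilot | gardening | coffee
  4   | rabbit | chef | painting | soda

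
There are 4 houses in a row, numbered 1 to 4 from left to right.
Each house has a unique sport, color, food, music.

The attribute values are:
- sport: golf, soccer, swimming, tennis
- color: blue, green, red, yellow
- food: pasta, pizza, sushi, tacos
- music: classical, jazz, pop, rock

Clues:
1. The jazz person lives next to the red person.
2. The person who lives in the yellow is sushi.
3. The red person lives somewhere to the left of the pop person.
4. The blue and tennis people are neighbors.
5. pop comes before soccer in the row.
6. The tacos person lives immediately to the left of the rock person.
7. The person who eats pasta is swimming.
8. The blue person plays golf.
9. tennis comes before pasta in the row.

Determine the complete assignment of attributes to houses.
Solution:

House | Sport | Color | Food | Music
------------------------------------
  1   | golf | blue | tacos | jazz
  2   | tennis | red | pizza | rock
  3   | swimming | green | pasta | pop
  4   | soccer | yellow | sushi | classical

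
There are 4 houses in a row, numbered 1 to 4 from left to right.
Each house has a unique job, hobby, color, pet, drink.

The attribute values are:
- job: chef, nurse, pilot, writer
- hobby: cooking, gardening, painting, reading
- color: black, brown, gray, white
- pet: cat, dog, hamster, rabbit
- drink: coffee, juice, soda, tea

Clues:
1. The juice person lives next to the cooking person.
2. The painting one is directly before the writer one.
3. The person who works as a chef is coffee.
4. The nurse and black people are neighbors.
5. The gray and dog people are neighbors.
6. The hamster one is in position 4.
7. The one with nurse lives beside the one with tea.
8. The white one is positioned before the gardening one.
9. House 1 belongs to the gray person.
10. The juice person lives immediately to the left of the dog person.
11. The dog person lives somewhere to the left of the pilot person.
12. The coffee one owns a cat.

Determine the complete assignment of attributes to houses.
Solution:

House | Job | Hobby | Color | Pet | Drink
-----------------------------------------
  1   | nurse | painting | gray | rabbit | juice
  2   | writer | cooking | black | dog | tea
  3   | chef | reading | white | cat | coffee
  4   | pilot | gardening | brown | hamster | soda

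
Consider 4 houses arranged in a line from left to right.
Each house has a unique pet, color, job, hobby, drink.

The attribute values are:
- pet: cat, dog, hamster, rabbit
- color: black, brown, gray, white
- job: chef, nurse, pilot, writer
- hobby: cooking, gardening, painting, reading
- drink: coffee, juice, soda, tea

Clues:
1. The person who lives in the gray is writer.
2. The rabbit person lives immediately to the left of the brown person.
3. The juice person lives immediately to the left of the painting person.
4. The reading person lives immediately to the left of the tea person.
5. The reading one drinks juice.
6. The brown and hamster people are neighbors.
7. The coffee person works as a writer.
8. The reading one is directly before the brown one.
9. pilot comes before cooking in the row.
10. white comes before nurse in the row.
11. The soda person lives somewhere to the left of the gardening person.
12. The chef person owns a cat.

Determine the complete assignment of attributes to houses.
Solution:

House | Pet | Color | Job | Hobby | Drink
-----------------------------------------
  1   | rabbit | white | pilot | reading | juice
  2   | cat | brown | chef | painting | tea
  3   | hamster | black | nurse | cooking | soda
  4   | dog | gray | writer | gardening | coffee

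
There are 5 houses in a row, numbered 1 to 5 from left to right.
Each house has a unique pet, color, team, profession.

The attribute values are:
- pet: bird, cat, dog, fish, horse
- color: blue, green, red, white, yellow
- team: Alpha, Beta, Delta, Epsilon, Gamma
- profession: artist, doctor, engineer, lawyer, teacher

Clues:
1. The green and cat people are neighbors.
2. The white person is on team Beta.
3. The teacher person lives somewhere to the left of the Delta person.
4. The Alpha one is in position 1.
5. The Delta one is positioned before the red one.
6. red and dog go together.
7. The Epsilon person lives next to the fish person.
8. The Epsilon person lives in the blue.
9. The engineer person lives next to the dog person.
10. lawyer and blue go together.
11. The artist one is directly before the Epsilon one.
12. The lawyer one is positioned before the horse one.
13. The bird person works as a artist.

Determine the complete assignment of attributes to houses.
Solution:

House | Pet | Color | Team | Profession
---------------------------------------
  1   | bird | green | Alpha | artist
  2   | cat | blue | Epsilon | lawyer
  3   | fish | white | Beta | teacher
  4   | horse | yellow | Delta | engineer
  5   | dog | red | Gamma | doctor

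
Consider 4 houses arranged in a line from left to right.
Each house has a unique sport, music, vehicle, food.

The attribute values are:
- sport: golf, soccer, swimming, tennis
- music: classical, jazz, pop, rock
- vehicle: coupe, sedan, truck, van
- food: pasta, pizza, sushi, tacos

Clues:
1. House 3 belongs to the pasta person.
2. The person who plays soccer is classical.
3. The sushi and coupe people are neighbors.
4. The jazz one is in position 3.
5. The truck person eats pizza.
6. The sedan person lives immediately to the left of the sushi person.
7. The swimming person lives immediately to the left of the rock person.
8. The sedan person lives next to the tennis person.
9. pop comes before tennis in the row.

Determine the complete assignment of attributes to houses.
Solution:

House | Sport | Music | Vehicle | Food
--------------------------------------
  1   | swimming | pop | sedan | tacos
  2   | tennis | rock | van | sushi
  3   | golf | jazz | coupe | pasta
  4   | soccer | classical | truck | pizza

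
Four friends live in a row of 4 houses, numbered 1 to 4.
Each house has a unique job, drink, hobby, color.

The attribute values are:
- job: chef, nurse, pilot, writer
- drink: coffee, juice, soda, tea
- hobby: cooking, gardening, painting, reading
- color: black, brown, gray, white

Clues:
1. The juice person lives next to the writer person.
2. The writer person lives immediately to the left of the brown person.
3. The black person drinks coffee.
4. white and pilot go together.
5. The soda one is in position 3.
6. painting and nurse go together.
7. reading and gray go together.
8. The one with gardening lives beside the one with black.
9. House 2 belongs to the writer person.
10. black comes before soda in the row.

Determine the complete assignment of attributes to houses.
Solution:

House | Job | Drink | Hobby | Color
-----------------------------------
  1   | pilot | juice | gardening | white
  2   | writer | coffee | cooking | black
  3   | nurse | soda | painting | brown
  4   | chef | tea | reading | gray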